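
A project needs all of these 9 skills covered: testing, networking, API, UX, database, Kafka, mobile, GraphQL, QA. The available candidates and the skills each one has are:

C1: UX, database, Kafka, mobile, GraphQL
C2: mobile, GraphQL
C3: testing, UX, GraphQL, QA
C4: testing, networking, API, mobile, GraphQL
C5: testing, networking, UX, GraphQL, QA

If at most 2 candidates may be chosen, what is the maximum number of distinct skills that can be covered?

Choosing C1, C4 covers {testing, networking, API, UX, database, Kafka, mobile, GraphQL} — 8 skills.
No choice of 2 candidates does better; here QA is left uncovered.

8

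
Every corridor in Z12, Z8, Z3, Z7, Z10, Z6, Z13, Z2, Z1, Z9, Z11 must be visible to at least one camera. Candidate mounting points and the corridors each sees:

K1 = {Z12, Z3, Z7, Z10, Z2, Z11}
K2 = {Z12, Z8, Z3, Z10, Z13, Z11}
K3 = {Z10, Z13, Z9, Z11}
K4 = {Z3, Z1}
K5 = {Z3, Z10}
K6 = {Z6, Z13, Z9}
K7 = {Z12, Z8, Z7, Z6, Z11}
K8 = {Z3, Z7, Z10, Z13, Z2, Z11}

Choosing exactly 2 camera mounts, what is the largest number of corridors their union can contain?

Choosing K1, K6 covers {Z12, Z3, Z7, Z10, Z6, Z13, Z2, Z9, Z11} — 9 corridors.
No choice of 2 camera mounts does better; here Z8, Z1 are left uncovered.

9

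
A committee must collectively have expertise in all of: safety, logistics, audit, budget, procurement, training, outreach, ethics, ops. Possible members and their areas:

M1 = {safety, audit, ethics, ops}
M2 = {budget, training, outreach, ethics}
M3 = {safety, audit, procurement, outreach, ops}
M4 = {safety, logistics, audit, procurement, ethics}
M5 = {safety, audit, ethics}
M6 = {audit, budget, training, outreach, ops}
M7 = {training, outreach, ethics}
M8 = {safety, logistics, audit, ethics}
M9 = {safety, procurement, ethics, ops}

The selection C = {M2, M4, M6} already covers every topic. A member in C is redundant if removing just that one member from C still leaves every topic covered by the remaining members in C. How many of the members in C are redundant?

Drop M2: the rest still cover every topic — redundant.
Drop M4: safety, logistics, procurement uncovered — not redundant.
Drop M6: ops uncovered — not redundant.
1 redundant: M2.

1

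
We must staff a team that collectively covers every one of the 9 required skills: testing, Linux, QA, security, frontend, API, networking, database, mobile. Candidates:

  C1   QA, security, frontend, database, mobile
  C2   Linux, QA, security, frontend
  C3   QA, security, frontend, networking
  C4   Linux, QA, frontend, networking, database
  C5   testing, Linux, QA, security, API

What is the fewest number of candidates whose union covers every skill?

C1, C3, C5 together cover {testing, Linux, QA, security, frontend, API, networking, database, mobile} — every skill.
No 2 of the 5 candidates cover everything (all 10 pairs fall short), so 3 is minimum.

3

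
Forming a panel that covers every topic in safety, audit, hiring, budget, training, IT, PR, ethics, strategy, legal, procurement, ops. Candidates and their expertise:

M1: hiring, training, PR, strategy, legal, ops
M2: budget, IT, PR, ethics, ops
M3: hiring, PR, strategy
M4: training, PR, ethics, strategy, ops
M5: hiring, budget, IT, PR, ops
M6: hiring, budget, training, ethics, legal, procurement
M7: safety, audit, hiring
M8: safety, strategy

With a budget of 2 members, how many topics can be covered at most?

9

Choosing M1, M2 covers {hiring, budget, training, IT, PR, ethics, strategy, legal, ops} — 9 topics.
No choice of 2 members does better; here safety, audit, procurement are left uncovered.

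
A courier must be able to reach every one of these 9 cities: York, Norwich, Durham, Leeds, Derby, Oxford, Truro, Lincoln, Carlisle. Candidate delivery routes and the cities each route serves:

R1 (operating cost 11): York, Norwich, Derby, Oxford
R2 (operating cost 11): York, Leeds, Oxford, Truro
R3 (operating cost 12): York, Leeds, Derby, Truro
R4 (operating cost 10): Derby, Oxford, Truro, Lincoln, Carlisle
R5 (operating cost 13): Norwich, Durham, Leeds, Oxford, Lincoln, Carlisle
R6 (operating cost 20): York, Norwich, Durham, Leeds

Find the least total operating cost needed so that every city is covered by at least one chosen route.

R3, R5 cover every city at operating cost 12 + 13 = 25.
Any cover uses at least 2 routes; among all covering selections none totals below 25.
Greedy by coverage-per-operating cost would pick R4, R5, R1 for 34 — worse than the optimum 25.

25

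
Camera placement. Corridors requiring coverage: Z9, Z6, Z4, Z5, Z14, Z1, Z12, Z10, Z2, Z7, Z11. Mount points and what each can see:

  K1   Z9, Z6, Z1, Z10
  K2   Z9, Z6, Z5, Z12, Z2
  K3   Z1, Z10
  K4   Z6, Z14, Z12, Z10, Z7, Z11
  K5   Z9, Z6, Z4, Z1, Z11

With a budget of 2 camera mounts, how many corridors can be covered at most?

9

Choosing K2, K4 covers {Z9, Z6, Z5, Z14, Z12, Z10, Z2, Z7, Z11} — 9 corridors.
No choice of 2 camera mounts does better; here Z4, Z1 are left uncovered.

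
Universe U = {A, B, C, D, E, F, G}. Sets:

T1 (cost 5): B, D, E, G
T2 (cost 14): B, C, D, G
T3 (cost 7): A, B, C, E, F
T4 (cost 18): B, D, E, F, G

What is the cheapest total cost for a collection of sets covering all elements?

T1, T3 cover every element at cost 5 + 7 = 12.
Any cover uses at least 2 sets; among all covering selections none totals below 12.

12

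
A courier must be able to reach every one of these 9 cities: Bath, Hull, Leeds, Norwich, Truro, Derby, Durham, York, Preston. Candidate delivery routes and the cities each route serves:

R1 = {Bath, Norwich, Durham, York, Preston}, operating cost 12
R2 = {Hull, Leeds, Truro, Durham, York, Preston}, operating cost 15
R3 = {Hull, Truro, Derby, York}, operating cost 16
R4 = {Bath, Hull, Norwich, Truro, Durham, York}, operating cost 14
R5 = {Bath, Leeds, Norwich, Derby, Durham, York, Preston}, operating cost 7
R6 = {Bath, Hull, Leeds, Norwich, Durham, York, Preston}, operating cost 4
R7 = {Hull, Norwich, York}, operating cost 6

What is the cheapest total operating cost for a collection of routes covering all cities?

20

R3, R6 cover every city at operating cost 16 + 4 = 20.
Any cover uses at least 2 routes; among all covering selections none totals below 20.
Greedy by coverage-per-operating cost would pick R6, R5, R4 for 25 — worse than the optimum 20.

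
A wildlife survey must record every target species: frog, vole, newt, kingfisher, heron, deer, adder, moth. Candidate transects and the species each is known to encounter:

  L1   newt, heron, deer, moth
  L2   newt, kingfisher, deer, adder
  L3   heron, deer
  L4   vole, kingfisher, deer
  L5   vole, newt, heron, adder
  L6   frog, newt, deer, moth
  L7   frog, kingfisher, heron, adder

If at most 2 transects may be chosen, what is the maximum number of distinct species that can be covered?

Choosing L1, L7 covers {frog, newt, kingfisher, heron, deer, adder, moth} — 7 species.
No choice of 2 transects does better; here vole is left uncovered.

7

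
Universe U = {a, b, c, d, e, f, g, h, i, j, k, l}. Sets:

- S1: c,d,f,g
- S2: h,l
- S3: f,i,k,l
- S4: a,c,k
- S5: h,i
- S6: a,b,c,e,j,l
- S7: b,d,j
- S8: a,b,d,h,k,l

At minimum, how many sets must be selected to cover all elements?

4

S1, S2, S3, S6 together cover {a, b, c, d, e, f, g, h, i, j, k, l} — every element.
No 3 of the 8 sets cover everything (all 56 triples fall short), so 4 is minimum.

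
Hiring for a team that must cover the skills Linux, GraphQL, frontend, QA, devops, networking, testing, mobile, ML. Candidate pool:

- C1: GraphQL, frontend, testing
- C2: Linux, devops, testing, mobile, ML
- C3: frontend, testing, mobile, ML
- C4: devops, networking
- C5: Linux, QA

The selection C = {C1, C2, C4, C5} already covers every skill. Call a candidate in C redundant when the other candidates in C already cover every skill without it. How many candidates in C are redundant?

0

Drop C1: GraphQL, frontend uncovered — not redundant.
Drop C2: mobile, ML uncovered — not redundant.
Drop C4: networking uncovered — not redundant.
Drop C5: QA uncovered — not redundant.
None of the candidates in C is redundant.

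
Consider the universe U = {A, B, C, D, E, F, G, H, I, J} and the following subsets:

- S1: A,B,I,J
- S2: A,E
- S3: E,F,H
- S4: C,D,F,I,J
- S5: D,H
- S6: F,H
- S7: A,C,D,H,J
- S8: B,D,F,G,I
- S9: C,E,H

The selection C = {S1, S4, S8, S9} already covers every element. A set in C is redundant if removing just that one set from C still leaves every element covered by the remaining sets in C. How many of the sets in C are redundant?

1

Drop S1: A uncovered — not redundant.
Drop S4: the rest still cover every element — redundant.
Drop S8: G uncovered — not redundant.
Drop S9: E, H uncovered — not redundant.
1 redundant: S4.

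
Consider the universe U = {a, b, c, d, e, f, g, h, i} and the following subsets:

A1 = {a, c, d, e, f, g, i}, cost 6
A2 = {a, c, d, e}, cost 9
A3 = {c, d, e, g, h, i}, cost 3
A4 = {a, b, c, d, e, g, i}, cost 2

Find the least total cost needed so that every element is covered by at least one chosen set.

11

A1, A3, A4 cover every element at cost 6 + 3 + 2 = 11.
Any cover uses at least 3 sets; among all covering selections none totals below 11.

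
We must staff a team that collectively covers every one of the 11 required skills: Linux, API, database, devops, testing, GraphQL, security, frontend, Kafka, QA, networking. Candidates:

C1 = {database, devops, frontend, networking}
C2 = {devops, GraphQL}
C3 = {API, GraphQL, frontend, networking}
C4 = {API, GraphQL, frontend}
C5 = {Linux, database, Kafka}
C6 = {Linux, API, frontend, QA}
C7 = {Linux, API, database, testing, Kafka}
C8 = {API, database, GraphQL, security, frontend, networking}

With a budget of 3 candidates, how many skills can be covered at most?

10

Choosing C1, C7, C8 covers {Linux, API, database, devops, testing, GraphQL, security, frontend, Kafka, networking} — 10 skills.
No choice of 3 candidates does better; here QA is left uncovered.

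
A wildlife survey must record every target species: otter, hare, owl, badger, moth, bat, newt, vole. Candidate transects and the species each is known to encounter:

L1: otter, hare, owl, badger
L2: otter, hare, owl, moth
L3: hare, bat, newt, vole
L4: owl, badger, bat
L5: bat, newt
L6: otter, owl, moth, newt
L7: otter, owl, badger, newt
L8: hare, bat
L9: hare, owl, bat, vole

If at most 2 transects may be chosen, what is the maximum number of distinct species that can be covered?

7

Choosing L1, L3 covers {otter, hare, owl, badger, bat, newt, vole} — 7 species.
No choice of 2 transects does better; here moth is left uncovered.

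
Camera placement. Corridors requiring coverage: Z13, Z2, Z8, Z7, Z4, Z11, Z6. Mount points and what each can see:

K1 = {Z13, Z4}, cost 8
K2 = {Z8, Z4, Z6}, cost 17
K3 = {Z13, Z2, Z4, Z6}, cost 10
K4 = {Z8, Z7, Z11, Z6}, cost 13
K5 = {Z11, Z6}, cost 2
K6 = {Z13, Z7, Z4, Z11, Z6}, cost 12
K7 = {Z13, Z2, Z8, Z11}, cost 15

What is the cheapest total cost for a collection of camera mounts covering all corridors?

K3, K4 cover every corridor at cost 10 + 13 = 23.
Any cover uses at least 2 camera mounts; among all covering selections none totals below 23.
Greedy by coverage-per-cost would pick K5, K3, K4 for 25 — worse than the optimum 23.

23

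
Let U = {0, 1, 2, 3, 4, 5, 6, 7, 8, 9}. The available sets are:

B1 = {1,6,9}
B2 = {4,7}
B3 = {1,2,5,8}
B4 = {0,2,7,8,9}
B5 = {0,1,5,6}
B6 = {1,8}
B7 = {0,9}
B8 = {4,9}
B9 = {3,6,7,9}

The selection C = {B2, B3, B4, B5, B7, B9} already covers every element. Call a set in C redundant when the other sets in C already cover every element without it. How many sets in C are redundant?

4

Drop B2: 4 uncovered — not redundant.
Drop B3: the rest still cover every element — redundant.
Drop B4: the rest still cover every element — redundant.
Drop B5: the rest still cover every element — redundant.
Drop B7: the rest still cover every element — redundant.
Drop B9: 3 uncovered — not redundant.
4 redundant: B3, B4, B5, B7.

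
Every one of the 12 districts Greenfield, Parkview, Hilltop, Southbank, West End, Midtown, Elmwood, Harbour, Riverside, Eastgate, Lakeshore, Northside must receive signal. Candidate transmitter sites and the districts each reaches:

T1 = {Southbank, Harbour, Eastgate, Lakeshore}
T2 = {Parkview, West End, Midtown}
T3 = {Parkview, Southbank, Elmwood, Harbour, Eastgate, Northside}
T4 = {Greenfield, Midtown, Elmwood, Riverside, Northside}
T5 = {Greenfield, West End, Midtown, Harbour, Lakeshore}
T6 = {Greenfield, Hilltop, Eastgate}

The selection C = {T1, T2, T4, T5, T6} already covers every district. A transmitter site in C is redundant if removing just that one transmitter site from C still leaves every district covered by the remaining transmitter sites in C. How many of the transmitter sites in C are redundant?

1

Drop T1: Southbank uncovered — not redundant.
Drop T2: Parkview uncovered — not redundant.
Drop T4: Elmwood, Riverside, Northside uncovered — not redundant.
Drop T5: the rest still cover every district — redundant.
Drop T6: Hilltop uncovered — not redundant.
1 redundant: T5.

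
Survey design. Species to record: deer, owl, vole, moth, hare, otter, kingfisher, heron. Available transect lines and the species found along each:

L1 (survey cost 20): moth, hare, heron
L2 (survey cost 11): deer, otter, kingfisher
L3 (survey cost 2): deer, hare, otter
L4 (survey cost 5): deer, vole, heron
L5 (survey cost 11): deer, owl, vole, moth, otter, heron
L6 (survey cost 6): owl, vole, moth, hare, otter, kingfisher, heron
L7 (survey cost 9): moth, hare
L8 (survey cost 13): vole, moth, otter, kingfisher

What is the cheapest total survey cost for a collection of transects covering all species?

L3, L6 cover every species at survey cost 2 + 6 = 8.
Any cover uses at least 2 transects; among all covering selections none totals below 8.

8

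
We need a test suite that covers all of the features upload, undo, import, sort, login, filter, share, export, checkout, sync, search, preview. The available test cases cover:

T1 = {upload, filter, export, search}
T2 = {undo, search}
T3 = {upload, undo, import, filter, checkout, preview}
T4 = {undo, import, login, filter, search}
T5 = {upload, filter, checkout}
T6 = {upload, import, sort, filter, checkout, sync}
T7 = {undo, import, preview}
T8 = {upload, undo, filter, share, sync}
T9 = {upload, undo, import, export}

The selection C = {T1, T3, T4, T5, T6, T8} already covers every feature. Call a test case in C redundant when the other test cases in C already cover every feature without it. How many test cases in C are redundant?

1

Drop T1: export uncovered — not redundant.
Drop T3: preview uncovered — not redundant.
Drop T4: login uncovered — not redundant.
Drop T5: the rest still cover every feature — redundant.
Drop T6: sort uncovered — not redundant.
Drop T8: share uncovered — not redundant.
1 redundant: T5.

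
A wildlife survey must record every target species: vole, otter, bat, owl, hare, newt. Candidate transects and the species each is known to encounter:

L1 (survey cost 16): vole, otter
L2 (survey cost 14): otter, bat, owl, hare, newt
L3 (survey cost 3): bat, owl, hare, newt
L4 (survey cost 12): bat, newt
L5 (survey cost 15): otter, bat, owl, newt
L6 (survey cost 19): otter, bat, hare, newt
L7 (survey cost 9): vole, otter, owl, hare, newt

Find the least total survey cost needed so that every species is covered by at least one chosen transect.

12

L3, L7 cover every species at survey cost 3 + 9 = 12.
Any cover uses at least 2 transects; among all covering selections none totals below 12.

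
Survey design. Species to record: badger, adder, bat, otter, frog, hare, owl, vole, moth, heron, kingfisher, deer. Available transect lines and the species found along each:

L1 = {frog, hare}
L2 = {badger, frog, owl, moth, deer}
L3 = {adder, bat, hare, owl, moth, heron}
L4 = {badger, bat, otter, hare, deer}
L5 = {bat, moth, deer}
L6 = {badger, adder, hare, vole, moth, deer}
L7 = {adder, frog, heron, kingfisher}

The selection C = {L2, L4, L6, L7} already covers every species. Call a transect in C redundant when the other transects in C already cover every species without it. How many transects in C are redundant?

0

Drop L2: owl uncovered — not redundant.
Drop L4: bat, otter uncovered — not redundant.
Drop L6: vole uncovered — not redundant.
Drop L7: heron, kingfisher uncovered — not redundant.
None of the transects in C is redundant.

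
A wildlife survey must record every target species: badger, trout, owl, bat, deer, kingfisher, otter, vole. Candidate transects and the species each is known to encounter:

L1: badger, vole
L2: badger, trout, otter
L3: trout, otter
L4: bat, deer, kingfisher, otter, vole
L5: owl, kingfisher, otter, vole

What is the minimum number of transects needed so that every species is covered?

L2, L4, L5 together cover {badger, trout, owl, bat, deer, kingfisher, otter, vole} — every species.
No 2 of the 5 transects cover everything (all 10 pairs fall short), so 3 is minimum.

3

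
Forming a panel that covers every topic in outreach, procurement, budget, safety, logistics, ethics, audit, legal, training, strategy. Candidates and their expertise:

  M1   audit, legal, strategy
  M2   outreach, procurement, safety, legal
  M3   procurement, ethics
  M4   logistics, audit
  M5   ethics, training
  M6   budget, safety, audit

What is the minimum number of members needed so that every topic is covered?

M1, M2, M4, M5, M6 together cover {outreach, procurement, budget, safety, logistics, ethics, audit, legal, training, strategy} — every topic.
No 4 of the 6 members cover everything (all 15 size-4 selections fall short), so 5 is minimum.

5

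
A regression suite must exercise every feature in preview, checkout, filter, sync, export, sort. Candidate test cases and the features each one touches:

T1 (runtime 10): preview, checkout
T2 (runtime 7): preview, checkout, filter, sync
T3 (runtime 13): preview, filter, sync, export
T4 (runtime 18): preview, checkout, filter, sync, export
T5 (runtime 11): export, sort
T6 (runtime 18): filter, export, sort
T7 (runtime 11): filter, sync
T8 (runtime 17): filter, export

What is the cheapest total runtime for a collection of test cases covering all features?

18

T2, T5 cover every feature at runtime 7 + 11 = 18.
Any cover uses at least 2 test cases; among all covering selections none totals below 18.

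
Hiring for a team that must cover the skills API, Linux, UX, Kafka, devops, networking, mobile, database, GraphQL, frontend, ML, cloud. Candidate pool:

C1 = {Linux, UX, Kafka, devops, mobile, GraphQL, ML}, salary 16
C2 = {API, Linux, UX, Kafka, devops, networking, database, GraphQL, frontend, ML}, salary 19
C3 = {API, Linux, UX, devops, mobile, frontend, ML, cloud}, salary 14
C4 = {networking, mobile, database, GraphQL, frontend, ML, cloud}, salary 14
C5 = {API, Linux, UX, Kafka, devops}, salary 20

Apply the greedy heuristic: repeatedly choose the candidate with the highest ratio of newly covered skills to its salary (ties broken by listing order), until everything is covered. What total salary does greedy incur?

Pick 1: C3 adds 8 new (API, Linux, UX, devops, mobile, frontend, ML, cloud) at salary 14 (ratio 8/14).
Pick 2: C4 adds 3 new (networking, database, GraphQL) at salary 14 (ratio 3/14).
Pick 3: C1 adds 1 new (Kafka) at salary 16 (ratio 1/16).
Greedy total salary: 14 + 14 + 16 = 44. (The true optimum is 33, so greedy overshoots here.)

44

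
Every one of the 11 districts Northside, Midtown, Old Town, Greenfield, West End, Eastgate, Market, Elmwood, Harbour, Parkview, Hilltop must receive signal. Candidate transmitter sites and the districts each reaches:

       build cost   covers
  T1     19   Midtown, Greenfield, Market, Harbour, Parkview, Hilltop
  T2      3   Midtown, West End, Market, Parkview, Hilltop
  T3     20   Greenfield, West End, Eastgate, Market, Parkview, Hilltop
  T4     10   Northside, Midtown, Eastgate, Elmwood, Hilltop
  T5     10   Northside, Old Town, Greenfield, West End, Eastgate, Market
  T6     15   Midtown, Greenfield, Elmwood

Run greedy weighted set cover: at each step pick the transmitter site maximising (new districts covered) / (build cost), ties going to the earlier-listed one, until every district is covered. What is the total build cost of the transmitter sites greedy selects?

42

Pick 1: T2 adds 5 new (Midtown, West End, Market, Parkview, Hilltop) at build cost 3 (ratio 5/3).
Pick 2: T5 adds 4 new (Northside, Old Town, Greenfield, Eastgate) at build cost 10 (ratio 4/10).
Pick 3: T4 adds 1 new (Elmwood) at build cost 10 (ratio 1/10).
Pick 4: T1 adds 1 new (Harbour) at build cost 19 (ratio 1/19).
Greedy total build cost: 3 + 10 + 10 + 19 = 42. (The true optimum is 39, so greedy overshoots here.)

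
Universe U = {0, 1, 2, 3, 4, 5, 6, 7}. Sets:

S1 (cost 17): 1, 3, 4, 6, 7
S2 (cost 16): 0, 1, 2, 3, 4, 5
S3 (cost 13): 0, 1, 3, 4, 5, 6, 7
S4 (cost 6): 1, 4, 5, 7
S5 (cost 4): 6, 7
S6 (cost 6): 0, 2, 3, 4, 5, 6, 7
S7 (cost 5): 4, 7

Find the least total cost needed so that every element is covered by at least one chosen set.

S4, S6 cover every element at cost 6 + 6 = 12.
Any cover uses at least 2 sets; among all covering selections none totals below 12.

12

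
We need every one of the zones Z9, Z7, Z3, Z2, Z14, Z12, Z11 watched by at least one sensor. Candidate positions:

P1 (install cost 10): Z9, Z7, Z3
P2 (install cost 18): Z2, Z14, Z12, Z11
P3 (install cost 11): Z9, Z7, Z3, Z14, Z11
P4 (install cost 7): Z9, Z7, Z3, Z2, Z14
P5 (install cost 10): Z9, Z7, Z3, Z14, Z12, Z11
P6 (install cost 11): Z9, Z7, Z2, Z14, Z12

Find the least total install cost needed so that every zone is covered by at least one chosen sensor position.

17

P4, P5 cover every zone at install cost 7 + 10 = 17.
Any cover uses at least 2 sensor positions; among all covering selections none totals below 17.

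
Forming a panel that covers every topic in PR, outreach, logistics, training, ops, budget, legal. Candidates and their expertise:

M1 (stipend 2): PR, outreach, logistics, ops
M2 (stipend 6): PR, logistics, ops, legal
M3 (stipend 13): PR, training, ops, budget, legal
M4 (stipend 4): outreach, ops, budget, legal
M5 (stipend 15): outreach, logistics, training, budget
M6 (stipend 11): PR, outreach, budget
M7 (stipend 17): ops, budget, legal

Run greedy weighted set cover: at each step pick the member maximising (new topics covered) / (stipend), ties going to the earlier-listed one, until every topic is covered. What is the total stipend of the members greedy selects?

Pick 1: M1 adds 4 new (PR, outreach, logistics, ops) at stipend 2 (ratio 4/2).
Pick 2: M4 adds 2 new (budget, legal) at stipend 4 (ratio 2/4).
Pick 3: M3 adds 1 new (training) at stipend 13 (ratio 1/13).
Greedy total stipend: 2 + 4 + 13 = 19. (The true optimum is 15, so greedy overshoots here.)

19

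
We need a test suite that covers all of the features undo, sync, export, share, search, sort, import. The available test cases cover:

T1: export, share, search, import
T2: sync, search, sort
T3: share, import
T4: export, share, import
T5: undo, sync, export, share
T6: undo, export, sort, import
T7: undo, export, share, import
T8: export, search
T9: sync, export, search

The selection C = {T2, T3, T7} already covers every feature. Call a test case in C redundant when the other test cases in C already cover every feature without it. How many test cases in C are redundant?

Drop T2: sync, search, sort uncovered — not redundant.
Drop T3: the rest still cover every feature — redundant.
Drop T7: undo, export uncovered — not redundant.
1 redundant: T3.

1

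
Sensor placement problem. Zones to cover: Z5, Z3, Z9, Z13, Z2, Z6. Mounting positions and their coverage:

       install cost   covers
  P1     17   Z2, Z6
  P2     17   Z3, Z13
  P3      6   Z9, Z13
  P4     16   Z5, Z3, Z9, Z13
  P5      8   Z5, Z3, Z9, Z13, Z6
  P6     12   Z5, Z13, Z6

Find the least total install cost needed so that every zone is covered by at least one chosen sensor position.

P1, P5 cover every zone at install cost 17 + 8 = 25.
Any cover uses at least 2 sensor positions; among all covering selections none totals below 25.

25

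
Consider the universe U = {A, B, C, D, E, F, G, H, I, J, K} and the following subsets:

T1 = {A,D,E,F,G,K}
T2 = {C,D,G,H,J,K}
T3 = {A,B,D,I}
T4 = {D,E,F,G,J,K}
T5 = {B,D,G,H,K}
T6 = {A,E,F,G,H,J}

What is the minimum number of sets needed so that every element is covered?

3

T1, T2, T3 together cover {A, B, C, D, E, F, G, H, I, J, K} — every element.
No 2 of the 6 sets cover everything (all 15 pairs fall short), so 3 is minimum.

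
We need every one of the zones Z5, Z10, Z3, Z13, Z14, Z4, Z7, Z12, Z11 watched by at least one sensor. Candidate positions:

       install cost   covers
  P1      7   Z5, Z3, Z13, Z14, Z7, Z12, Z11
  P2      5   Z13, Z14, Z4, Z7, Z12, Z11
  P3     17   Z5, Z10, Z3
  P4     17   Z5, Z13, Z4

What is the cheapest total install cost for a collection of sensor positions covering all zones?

22

P2, P3 cover every zone at install cost 5 + 17 = 22.
Any cover uses at least 2 sensor positions; among all covering selections none totals below 22.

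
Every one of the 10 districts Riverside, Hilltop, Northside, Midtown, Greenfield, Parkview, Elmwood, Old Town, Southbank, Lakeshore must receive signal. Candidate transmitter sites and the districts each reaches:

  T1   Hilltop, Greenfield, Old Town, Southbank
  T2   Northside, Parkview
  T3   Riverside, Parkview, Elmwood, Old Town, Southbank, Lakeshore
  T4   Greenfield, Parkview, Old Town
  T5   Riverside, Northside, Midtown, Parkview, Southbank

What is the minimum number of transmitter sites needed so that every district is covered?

3

T1, T3, T5 together cover {Riverside, Hilltop, Northside, Midtown, Greenfield, Parkview, Elmwood, Old Town, Southbank, Lakeshore} — every district.
No 2 of the 5 transmitter sites cover everything (all 10 pairs fall short), so 3 is minimum.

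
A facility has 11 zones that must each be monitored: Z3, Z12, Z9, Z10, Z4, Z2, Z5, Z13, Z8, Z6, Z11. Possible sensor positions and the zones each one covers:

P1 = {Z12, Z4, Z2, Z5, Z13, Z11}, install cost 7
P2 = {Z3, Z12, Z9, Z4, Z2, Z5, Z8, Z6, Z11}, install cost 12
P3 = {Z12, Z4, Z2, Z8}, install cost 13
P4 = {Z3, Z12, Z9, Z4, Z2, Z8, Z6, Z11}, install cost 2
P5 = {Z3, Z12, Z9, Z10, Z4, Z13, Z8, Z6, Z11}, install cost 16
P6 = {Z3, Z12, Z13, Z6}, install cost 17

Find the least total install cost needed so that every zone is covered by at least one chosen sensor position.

23

P1, P5 cover every zone at install cost 7 + 16 = 23.
Any cover uses at least 2 sensor positions; among all covering selections none totals below 23.
Greedy by coverage-per-install cost would pick P4, P1, P5 for 25 — worse than the optimum 23.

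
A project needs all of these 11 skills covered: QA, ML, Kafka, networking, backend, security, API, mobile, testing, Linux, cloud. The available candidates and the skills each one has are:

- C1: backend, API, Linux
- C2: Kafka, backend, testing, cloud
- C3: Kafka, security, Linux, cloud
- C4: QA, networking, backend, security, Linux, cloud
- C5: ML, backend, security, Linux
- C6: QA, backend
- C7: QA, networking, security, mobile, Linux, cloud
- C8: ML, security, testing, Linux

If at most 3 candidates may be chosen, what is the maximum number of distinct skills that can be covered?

10

Choosing C1, C2, C7 covers {QA, Kafka, networking, backend, security, API, mobile, testing, Linux, cloud} — 10 skills.
No choice of 3 candidates does better; here ML is left uncovered.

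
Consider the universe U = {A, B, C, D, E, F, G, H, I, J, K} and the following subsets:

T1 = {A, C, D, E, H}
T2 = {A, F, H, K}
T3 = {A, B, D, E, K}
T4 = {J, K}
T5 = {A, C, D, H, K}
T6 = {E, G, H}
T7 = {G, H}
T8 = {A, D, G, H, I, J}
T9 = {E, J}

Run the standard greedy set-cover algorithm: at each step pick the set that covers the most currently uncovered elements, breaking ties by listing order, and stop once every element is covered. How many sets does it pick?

4

Pick 1: T8 covers 6 new elements (A, D, G, H, I, J).
Pick 2: T3 covers 3 new elements (B, E, K).
Pick 3: T1 covers 1 new elements (C).
Pick 4: T2 covers 1 new elements (F).
Greedy uses 4 sets.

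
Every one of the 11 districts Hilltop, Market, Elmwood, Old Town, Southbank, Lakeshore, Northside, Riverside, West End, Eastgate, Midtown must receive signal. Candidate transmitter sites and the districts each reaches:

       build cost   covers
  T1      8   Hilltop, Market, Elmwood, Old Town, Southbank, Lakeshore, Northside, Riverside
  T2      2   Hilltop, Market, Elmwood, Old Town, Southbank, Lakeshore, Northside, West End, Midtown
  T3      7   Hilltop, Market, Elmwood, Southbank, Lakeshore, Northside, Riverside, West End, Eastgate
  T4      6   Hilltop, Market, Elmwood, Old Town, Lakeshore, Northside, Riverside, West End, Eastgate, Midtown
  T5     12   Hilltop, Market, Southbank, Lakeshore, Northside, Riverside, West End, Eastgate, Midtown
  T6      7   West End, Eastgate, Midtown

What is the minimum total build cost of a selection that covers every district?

T2, T4 cover every district at build cost 2 + 6 = 8.
Any cover uses at least 2 transmitter sites; among all covering selections none totals below 8.

8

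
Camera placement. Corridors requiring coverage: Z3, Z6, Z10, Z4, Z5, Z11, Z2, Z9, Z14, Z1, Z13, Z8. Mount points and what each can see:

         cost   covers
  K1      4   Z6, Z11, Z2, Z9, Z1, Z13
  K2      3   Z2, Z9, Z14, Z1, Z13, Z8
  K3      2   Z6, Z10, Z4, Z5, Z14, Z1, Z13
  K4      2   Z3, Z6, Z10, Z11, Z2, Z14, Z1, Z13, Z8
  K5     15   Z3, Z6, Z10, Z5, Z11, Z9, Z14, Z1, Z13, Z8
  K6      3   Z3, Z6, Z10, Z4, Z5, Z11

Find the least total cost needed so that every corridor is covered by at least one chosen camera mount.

K2, K6 cover every corridor at cost 3 + 3 = 6.
Any cover uses at least 2 camera mounts; among all covering selections none totals below 6.
Greedy by coverage-per-cost would pick K4, K3, K2 for 7 — worse than the optimum 6.

6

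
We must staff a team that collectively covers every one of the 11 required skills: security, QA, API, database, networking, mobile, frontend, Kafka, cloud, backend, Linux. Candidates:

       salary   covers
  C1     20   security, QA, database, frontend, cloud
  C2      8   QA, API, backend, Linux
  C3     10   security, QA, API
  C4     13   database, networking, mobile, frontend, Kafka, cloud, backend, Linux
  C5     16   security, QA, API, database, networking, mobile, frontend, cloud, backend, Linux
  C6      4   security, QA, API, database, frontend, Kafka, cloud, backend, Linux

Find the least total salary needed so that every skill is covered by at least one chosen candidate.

C4, C6 cover every skill at salary 13 + 4 = 17.
Any cover uses at least 2 candidates; among all covering selections none totals below 17.

17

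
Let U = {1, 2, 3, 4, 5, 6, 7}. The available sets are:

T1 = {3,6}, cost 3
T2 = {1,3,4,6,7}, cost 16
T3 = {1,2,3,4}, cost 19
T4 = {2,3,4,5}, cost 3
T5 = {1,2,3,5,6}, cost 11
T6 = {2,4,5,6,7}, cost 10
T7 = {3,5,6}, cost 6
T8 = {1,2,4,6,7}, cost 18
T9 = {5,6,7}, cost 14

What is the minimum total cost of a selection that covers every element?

19

T2, T4 cover every element at cost 16 + 3 = 19.
Any cover uses at least 2 sets; among all covering selections none totals below 19.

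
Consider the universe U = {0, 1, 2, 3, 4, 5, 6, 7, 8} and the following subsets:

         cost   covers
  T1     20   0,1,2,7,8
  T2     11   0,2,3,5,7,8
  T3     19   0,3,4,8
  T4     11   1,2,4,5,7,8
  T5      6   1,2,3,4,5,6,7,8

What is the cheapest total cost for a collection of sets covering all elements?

17

T2, T5 cover every element at cost 11 + 6 = 17.
Any cover uses at least 2 sets; among all covering selections none totals below 17.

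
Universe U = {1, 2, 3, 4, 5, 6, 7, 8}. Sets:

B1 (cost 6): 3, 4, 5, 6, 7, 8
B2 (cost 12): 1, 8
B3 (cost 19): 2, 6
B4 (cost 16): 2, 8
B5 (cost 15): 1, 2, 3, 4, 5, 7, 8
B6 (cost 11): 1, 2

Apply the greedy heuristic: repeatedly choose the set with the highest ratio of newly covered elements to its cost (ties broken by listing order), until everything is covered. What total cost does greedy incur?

17

Pick 1: B1 adds 6 new (3, 4, 5, 6, 7, 8) at cost 6 (ratio 6/6).
Pick 2: B6 adds 2 new (1, 2) at cost 11 (ratio 2/11).
Greedy total cost: 6 + 11 = 17.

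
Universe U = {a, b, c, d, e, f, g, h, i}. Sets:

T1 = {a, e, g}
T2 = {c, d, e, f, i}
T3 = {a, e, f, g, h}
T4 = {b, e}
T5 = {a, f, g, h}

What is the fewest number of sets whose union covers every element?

T2, T3, T4 together cover {a, b, c, d, e, f, g, h, i} — every element.
No 2 of the 5 sets cover everything (all 10 pairs fall short), so 3 is minimum.

3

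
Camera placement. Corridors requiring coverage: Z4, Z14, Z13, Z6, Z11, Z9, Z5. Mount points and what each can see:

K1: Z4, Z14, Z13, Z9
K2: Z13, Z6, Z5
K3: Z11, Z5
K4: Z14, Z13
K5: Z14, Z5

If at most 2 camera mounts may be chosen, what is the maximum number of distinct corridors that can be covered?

Choosing K1, K2 covers {Z4, Z14, Z13, Z6, Z9, Z5} — 6 corridors.
No choice of 2 camera mounts does better; here Z11 is left uncovered.

6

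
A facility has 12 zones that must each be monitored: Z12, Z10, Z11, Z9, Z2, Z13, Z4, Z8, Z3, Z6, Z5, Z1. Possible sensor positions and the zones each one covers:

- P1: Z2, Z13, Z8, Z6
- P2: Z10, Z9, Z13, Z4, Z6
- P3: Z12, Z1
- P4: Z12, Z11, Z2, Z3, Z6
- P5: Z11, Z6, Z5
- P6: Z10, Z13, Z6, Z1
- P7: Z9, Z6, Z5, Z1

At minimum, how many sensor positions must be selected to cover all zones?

4

P1, P2, P4, P7 together cover {Z12, Z10, Z11, Z9, Z2, Z13, Z4, Z8, Z3, Z6, Z5, Z1} — every zone.
No 3 of the 7 sensor positions cover everything (all 35 triples fall short), so 4 is minimum.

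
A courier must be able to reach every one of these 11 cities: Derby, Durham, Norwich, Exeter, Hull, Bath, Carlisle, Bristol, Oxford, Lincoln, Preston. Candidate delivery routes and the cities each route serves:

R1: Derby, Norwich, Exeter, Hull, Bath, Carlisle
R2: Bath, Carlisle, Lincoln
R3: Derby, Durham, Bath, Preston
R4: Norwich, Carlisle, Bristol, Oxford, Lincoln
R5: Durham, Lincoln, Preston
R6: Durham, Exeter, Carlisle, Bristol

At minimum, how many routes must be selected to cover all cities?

R1, R3, R4 together cover {Derby, Durham, Norwich, Exeter, Hull, Bath, Carlisle, Bristol, Oxford, Lincoln, Preston} — every city.
No 2 of the 6 routes cover everything (all 15 pairs fall short), so 3 is minimum.

3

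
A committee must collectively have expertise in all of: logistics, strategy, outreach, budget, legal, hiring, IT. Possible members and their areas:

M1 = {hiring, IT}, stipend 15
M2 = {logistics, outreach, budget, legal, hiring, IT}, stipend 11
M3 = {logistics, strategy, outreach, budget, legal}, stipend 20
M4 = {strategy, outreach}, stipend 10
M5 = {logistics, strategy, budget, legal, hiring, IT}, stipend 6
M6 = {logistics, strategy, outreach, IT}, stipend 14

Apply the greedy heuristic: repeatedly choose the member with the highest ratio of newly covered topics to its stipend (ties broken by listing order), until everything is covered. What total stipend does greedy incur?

16

Pick 1: M5 adds 6 new (logistics, strategy, budget, legal, hiring, IT) at stipend 6 (ratio 6/6).
Pick 2: M4 adds 1 new (outreach) at stipend 10 (ratio 1/10).
Greedy total stipend: 6 + 10 = 16.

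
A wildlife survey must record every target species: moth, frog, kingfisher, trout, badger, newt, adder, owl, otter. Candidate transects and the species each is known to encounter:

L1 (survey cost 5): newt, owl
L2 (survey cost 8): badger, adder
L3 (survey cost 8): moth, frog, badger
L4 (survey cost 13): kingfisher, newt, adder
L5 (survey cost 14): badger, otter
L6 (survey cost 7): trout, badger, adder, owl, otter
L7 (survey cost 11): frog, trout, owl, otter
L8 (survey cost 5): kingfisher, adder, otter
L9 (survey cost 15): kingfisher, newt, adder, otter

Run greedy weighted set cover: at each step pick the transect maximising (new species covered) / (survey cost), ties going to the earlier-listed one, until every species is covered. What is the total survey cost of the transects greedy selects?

Pick 1: L6 adds 5 new (trout, badger, adder, owl, otter) at survey cost 7 (ratio 5/7).
Pick 2: L3 adds 2 new (moth, frog) at survey cost 8 (ratio 2/8).
Pick 3: L1 adds 1 new (newt) at survey cost 5 (ratio 1/5).
Pick 4: L8 adds 1 new (kingfisher) at survey cost 5 (ratio 1/5).
Greedy total survey cost: 7 + 8 + 5 + 5 = 25.

25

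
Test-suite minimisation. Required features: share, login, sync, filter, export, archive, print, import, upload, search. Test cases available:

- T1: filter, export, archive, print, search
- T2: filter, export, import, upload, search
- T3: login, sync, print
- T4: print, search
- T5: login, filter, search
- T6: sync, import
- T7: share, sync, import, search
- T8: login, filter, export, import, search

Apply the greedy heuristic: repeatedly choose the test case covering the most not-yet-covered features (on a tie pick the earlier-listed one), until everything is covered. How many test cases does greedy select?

4

Pick 1: T1 covers 5 new features (filter, export, archive, print, search).
Pick 2: T7 covers 3 new features (share, sync, import).
Pick 3: T2 covers 1 new features (upload).
Pick 4: T3 covers 1 new features (login).
Greedy uses 4 test cases.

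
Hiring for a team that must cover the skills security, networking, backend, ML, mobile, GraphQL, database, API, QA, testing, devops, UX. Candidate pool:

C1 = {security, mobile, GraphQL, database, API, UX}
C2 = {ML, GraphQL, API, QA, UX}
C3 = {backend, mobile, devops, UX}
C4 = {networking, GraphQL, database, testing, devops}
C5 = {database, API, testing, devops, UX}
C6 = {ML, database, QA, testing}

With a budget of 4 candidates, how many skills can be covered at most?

12

Choosing C1, C2, C3, C4 covers {security, networking, backend, ML, mobile, GraphQL, database, API, QA, testing, devops, UX} — 12 skills.
That is all 12 skills.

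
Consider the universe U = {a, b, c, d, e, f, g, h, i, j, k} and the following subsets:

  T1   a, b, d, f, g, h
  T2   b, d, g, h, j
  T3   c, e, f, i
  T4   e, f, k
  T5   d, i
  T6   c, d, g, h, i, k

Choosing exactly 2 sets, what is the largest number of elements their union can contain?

Choosing T1, T3 covers {a, b, c, d, e, f, g, h, i} — 9 elements.
No choice of 2 sets does better; here j, k are left uncovered.

9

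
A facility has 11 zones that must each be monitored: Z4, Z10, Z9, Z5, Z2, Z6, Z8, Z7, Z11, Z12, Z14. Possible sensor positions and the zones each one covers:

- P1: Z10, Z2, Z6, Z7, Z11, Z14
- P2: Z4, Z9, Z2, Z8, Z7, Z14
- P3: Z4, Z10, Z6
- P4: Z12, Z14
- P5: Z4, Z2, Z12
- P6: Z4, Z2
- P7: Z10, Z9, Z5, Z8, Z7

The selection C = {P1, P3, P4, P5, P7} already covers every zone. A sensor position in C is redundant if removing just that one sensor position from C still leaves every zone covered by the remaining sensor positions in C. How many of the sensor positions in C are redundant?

3

Drop P1: Z11 uncovered — not redundant.
Drop P3: the rest still cover every zone — redundant.
Drop P4: the rest still cover every zone — redundant.
Drop P5: the rest still cover every zone — redundant.
Drop P7: Z9, Z5, Z8 uncovered — not redundant.
3 redundant: P3, P4, P5.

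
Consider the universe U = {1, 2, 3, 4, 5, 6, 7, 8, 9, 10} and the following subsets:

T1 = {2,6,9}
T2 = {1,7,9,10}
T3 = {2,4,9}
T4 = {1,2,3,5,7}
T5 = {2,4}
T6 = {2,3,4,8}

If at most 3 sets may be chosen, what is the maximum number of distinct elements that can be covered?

Choosing T1, T2, T6 covers {1, 2, 3, 4, 6, 7, 8, 9, 10} — 9 elements.
No choice of 3 sets does better; here 5 is left uncovered.

9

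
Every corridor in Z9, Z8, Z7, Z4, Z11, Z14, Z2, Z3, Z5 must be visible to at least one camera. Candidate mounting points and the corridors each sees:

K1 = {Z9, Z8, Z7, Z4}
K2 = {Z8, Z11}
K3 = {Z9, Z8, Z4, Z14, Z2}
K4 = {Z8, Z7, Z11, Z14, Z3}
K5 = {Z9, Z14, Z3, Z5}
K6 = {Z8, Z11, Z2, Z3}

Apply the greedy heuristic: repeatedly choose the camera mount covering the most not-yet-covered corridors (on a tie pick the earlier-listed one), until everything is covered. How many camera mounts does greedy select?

Pick 1: K3 covers 5 new corridors (Z9, Z8, Z4, Z14, Z2).
Pick 2: K4 covers 3 new corridors (Z7, Z11, Z3).
Pick 3: K5 covers 1 new corridors (Z5).
Greedy uses 3 camera mounts.

3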